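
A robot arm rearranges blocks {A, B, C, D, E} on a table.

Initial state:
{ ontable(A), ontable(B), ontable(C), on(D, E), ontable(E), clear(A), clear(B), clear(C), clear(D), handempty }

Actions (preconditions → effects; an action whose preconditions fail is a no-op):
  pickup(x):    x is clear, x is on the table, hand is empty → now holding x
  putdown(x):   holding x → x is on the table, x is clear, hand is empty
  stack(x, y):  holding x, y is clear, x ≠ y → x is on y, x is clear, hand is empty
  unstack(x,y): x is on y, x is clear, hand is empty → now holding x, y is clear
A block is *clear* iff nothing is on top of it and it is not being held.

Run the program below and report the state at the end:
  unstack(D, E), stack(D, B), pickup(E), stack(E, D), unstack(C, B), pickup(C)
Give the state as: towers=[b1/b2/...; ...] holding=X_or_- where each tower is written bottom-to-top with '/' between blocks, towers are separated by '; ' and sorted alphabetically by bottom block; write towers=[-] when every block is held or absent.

towers=[A; B/D/E] holding=C

step 1 (unstack(D, E)): towers=[A; B; C; E] holding=D
step 2 (stack(D, B)): towers=[A; B/D; C; E] holding=-
step 3 (pickup(E)): towers=[A; B/D; C] holding=E
step 4 (stack(E, D)): towers=[A; B/D/E; C] holding=-
step 5 (unstack(C, B)) [no-op]: towers=[A; B/D/E; C] holding=-
step 6 (pickup(C)): towers=[A; B/D/E] holding=C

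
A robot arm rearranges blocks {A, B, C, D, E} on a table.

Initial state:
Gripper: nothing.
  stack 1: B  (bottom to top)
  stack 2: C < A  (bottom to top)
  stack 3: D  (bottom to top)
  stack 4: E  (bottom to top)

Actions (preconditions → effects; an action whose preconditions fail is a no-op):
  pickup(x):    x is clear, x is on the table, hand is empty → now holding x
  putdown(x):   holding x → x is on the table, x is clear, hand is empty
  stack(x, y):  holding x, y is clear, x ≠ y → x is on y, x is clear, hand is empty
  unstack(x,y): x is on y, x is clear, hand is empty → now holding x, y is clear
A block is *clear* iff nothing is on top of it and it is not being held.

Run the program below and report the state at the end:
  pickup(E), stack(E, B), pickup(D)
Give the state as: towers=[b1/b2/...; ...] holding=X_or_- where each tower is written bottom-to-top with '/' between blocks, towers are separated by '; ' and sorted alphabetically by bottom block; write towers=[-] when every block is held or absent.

towers=[B/E; C/A] holding=D

step 1 (pickup(E)): towers=[B; C/A; D] holding=E
step 2 (stack(E, B)): towers=[B/E; C/A; D] holding=-
step 3 (pickup(D)): towers=[B/E; C/A] holding=D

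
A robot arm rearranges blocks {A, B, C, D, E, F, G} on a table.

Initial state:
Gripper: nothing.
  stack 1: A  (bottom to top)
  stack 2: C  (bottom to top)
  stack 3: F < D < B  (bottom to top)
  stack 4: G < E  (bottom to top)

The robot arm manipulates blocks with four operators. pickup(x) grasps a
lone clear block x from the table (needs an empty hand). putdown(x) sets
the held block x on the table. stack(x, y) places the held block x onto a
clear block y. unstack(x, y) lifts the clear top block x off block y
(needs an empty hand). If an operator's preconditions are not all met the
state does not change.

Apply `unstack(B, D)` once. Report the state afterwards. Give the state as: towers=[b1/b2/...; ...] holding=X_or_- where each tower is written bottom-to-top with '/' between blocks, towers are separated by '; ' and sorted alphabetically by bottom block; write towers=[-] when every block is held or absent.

towers=[A; C; F/D; G/E] holding=B

before: towers=[A; C; F/D/B; G/E] holding=-
pre[unstack(B, D)]: on(B,D) ok, clear(B) ok, handempty ok
all met → apply unstack(B, D)
after:  towers=[A; C; F/D; G/E] holding=B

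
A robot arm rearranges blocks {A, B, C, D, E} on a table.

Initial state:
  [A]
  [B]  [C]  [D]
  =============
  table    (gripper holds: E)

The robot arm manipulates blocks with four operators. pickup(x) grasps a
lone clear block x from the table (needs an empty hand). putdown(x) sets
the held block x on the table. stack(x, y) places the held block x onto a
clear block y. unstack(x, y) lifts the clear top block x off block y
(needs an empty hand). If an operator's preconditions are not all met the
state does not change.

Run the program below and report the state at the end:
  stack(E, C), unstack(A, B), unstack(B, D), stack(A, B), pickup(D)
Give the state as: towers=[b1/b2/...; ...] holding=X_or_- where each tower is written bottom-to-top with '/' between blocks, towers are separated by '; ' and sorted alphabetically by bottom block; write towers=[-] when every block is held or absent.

towers=[B/A; C/E] holding=D

step 1 (stack(E, C)): towers=[B/A; C/E; D] holding=-
step 2 (unstack(A, B)): towers=[B; C/E; D] holding=A
step 3 (unstack(B, D)) [no-op]: towers=[B; C/E; D] holding=A
step 4 (stack(A, B)): towers=[B/A; C/E; D] holding=-
step 5 (pickup(D)): towers=[B/A; C/E] holding=D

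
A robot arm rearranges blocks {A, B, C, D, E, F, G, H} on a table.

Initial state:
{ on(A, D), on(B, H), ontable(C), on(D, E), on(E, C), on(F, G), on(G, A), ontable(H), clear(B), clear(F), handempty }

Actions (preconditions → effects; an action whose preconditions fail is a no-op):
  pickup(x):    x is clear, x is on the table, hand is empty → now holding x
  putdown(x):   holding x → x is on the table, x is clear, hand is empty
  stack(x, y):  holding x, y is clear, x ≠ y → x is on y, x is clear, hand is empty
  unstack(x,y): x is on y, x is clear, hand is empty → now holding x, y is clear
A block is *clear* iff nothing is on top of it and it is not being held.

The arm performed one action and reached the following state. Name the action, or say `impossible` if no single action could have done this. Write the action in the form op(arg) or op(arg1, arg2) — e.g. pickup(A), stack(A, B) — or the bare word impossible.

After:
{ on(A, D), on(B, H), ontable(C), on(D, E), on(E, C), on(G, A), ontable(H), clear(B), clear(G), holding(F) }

target: towers=[C/E/D/A/G; H/B] holding=F
     unstack(B, H) → towers=[C/E/D/A/G/F; H] holding=B
     unstack(F, G) → towers=[C/E/D/A/G; H/B] holding=F  ← match

unstack(F, G)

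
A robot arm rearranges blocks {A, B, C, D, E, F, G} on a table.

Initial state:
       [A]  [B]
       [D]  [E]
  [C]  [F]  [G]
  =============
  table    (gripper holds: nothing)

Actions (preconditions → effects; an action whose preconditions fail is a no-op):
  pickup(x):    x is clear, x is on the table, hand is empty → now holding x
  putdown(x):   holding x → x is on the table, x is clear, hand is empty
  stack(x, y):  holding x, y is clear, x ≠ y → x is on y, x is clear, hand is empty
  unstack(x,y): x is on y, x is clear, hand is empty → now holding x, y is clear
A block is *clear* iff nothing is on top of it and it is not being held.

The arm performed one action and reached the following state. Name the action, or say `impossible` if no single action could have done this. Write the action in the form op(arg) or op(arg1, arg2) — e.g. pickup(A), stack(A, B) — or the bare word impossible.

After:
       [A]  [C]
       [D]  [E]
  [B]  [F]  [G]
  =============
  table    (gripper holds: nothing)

impossible

target: towers=[B; F/D/A; G/E/C] holding=-
     unstack(B, E) → towers=[C; F/D/A; G/E] holding=B
     unstack(A, D) → towers=[C; F/D; G/E/B] holding=A
         pickup(C) → towers=[F/D/A; G/E/B] holding=C
none of the 3 applicable actions match → impossible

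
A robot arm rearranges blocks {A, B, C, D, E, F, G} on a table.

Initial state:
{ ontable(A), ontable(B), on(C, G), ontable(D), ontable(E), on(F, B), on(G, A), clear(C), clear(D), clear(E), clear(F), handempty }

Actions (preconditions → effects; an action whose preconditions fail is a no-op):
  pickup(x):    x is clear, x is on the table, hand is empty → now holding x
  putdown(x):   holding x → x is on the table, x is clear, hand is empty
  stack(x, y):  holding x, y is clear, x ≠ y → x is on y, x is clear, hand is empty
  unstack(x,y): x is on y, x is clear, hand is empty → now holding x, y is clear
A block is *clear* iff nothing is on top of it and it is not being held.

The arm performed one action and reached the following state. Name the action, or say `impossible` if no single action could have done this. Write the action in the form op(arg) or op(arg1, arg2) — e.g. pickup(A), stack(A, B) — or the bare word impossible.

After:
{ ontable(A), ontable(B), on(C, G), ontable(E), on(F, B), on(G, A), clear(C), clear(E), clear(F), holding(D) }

target: towers=[A/G/C; B/F; E] holding=D
     unstack(F, B) → towers=[A/G/C; B; D; E] holding=F
         pickup(D) → towers=[A/G/C; B/F; E] holding=D  ← match
         pickup(E) → towers=[A/G/C; B/F; D] holding=E
     unstack(C, G) → towers=[A/G; B/F; D; E] holding=C

pickup(D)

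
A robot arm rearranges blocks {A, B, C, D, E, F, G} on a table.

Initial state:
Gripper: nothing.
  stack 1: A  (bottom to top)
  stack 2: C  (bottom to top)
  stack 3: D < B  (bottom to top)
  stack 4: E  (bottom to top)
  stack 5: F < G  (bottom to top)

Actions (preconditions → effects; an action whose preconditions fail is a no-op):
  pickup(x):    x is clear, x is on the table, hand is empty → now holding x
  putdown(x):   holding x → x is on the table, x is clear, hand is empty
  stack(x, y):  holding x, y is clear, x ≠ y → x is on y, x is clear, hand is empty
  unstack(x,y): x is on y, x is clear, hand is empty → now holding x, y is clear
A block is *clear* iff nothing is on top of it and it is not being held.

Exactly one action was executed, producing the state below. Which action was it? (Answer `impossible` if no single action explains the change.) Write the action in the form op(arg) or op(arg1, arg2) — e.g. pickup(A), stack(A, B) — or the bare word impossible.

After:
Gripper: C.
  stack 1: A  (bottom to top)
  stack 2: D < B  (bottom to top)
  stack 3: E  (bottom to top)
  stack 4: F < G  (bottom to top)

target: towers=[A; D/B; E; F/G] holding=C
     unstack(B, D) → towers=[A; C; D; E; F/G] holding=B
     unstack(G, F) → towers=[A; C; D/B; E; F] holding=G
         pickup(A) → towers=[C; D/B; E; F/G] holding=A
         pickup(E) → towers=[A; C; D/B; F/G] holding=E
         pickup(C) → towers=[A; D/B; E; F/G] holding=C  ← match

pickup(C)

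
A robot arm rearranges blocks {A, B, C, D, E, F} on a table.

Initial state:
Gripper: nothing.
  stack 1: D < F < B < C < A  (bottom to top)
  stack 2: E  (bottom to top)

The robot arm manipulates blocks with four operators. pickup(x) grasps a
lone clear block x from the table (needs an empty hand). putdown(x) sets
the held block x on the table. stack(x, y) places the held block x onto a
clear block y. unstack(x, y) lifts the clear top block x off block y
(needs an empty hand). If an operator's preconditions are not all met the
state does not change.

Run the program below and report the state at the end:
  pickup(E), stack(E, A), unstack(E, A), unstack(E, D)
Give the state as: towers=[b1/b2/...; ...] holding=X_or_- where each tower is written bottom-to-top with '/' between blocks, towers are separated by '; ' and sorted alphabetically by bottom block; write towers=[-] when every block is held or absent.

step 1 (pickup(E)): towers=[D/F/B/C/A] holding=E
step 2 (stack(E, A)): towers=[D/F/B/C/A/E] holding=-
step 3 (unstack(E, A)): towers=[D/F/B/C/A] holding=E
step 4 (unstack(E, D)) [no-op]: towers=[D/F/B/C/A] holding=E

towers=[D/F/B/C/A] holding=E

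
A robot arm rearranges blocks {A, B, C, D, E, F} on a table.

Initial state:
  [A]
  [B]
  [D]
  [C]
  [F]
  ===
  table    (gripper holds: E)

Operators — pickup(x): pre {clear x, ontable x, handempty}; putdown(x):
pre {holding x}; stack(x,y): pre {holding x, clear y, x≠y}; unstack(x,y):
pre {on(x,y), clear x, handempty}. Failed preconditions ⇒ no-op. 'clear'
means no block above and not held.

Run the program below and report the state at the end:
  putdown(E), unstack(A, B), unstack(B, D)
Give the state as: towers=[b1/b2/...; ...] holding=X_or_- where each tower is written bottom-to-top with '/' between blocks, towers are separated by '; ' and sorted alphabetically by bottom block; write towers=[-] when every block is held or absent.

towers=[E; F/C/D/B] holding=A

step 1 (putdown(E)): towers=[E; F/C/D/B/A] holding=-
step 2 (unstack(A, B)): towers=[E; F/C/D/B] holding=A
step 3 (unstack(B, D)) [no-op]: towers=[E; F/C/D/B] holding=A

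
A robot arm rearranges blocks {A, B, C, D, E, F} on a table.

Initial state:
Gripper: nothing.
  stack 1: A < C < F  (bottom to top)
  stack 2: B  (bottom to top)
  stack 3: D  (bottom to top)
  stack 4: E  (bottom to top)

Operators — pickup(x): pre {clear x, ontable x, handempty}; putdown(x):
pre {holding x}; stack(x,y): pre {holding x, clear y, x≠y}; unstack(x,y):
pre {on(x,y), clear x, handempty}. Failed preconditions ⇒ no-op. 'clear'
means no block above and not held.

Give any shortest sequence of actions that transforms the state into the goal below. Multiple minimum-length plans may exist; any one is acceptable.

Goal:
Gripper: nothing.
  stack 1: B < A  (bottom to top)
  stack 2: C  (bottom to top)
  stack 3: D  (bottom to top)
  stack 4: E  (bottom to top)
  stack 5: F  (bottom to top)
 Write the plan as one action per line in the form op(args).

unstack(F, C)
putdown(F)
unstack(C, A)
putdown(C)
pickup(A)
stack(A, B)

step 1 (unstack(F, C)): towers=[A/C; B; D; E] holding=F
step 2 (putdown(F)): towers=[A/C; B; D; E; F] holding=-
step 3 (unstack(C, A)): towers=[A; B; D; E; F] holding=C
step 4 (putdown(C)): towers=[A; B; C; D; E; F] holding=-
step 5 (pickup(A)): towers=[B; C; D; E; F] holding=A
step 6 (stack(A, B)): towers=[B/A; C; D; E; F] holding=-
goal check: towers=[B/A; C; D; E; F] holding=- — reached (length 6, optimal by BFS)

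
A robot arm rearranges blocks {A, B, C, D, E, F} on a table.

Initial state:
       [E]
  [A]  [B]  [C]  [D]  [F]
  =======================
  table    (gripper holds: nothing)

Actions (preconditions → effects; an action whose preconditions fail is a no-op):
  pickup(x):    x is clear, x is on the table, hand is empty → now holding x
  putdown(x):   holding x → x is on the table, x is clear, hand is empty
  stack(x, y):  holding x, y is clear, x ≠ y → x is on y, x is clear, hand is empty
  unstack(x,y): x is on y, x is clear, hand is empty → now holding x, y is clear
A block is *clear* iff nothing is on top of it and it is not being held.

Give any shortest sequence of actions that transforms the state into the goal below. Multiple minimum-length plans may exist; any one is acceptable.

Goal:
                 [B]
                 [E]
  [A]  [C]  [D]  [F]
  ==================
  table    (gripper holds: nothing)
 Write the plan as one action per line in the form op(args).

unstack(E, B)
stack(E, F)
pickup(B)
stack(B, E)

step 1 (unstack(E, B)): towers=[A; B; C; D; F] holding=E
step 2 (stack(E, F)): towers=[A; B; C; D; F/E] holding=-
step 3 (pickup(B)): towers=[A; C; D; F/E] holding=B
step 4 (stack(B, E)): towers=[A; C; D; F/E/B] holding=-
goal check: towers=[A; C; D; F/E/B] holding=- — reached (length 4, optimal by BFS)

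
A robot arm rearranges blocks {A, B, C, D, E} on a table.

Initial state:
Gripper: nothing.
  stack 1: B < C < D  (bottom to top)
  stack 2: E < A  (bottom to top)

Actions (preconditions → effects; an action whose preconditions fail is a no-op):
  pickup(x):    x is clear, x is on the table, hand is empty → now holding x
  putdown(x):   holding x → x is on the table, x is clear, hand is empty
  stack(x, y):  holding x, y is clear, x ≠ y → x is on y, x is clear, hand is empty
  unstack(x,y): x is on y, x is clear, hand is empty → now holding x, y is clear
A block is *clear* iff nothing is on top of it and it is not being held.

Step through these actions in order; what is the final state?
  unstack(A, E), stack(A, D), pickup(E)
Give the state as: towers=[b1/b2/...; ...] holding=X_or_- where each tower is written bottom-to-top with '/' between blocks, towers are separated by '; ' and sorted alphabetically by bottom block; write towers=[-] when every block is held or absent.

towers=[B/C/D/A] holding=E

step 1 (unstack(A, E)): towers=[B/C/D; E] holding=A
step 2 (stack(A, D)): towers=[B/C/D/A; E] holding=-
step 3 (pickup(E)): towers=[B/C/D/A] holding=E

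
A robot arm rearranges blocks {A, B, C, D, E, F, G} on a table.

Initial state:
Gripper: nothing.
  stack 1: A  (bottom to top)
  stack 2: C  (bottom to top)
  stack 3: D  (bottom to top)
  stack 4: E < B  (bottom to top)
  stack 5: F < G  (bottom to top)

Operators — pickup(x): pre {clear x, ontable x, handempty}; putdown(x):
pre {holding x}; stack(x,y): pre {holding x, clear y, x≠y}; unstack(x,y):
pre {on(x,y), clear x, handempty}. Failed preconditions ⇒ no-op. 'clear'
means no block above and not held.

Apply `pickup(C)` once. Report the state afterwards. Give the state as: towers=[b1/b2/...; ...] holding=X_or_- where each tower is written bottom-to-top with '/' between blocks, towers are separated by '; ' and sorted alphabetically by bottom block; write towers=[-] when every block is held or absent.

towers=[A; D; E/B; F/G] holding=C

before: towers=[A; C; D; E/B; F/G] holding=-
pre[pickup(C)]: clear(C) ✓, ontable(C) ✓, handempty ✓
all met → apply pickup(C)
after:  towers=[A; D; E/B; F/G] holding=C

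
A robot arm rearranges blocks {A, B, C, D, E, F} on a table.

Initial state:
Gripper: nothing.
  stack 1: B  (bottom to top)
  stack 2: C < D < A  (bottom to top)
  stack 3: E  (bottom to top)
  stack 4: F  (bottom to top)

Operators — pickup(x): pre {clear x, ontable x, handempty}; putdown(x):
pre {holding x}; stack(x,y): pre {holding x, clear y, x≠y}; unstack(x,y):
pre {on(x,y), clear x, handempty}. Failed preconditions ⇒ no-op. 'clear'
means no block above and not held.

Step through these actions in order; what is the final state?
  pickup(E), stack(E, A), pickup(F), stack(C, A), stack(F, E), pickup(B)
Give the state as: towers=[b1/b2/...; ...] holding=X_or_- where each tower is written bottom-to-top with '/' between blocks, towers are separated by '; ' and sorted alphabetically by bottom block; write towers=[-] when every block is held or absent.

step 1 (pickup(E)): towers=[B; C/D/A; F] holding=E
step 2 (stack(E, A)): towers=[B; C/D/A/E; F] holding=-
step 3 (pickup(F)): towers=[B; C/D/A/E] holding=F
step 4 (stack(C, A)) [no-op]: towers=[B; C/D/A/E] holding=F
step 5 (stack(F, E)): towers=[B; C/D/A/E/F] holding=-
step 6 (pickup(B)): towers=[C/D/A/E/F] holding=B

towers=[C/D/A/E/F] holding=B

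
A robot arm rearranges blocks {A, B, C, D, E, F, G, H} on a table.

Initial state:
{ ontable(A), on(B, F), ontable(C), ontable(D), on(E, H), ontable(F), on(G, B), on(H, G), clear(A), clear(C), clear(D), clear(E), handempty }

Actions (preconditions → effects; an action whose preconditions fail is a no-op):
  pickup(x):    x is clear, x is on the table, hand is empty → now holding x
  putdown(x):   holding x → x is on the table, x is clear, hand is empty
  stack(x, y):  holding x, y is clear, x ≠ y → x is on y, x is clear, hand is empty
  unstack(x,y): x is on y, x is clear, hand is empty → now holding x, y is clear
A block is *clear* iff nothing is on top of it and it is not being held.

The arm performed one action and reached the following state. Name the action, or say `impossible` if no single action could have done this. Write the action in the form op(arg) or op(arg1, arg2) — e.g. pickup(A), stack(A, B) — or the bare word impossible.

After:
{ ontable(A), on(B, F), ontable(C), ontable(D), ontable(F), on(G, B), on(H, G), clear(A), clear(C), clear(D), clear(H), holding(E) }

unstack(E, H)

target: towers=[A; C; D; F/B/G/H] holding=E
         pickup(A) → towers=[C; D; F/B/G/H/E] holding=A
     unstack(E, H) → towers=[A; C; D; F/B/G/H] holding=E  ← match
         pickup(D) → towers=[A; C; F/B/G/H/E] holding=D
         pickup(C) → towers=[A; D; F/B/G/H/E] holding=C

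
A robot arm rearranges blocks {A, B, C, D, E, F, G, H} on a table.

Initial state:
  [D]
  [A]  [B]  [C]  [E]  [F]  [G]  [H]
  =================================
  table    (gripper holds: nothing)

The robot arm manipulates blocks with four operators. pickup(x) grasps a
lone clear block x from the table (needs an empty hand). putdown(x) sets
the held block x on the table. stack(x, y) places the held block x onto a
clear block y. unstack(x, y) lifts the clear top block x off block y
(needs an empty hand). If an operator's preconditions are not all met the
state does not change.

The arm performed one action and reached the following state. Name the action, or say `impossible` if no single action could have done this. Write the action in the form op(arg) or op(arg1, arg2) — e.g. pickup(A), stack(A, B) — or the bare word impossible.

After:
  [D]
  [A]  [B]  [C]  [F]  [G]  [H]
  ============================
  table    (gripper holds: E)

target: towers=[A/D; B; C; F; G; H] holding=E
         pickup(G) → towers=[A/D; B; C; E; F; H] holding=G
         pickup(E) → towers=[A/D; B; C; F; G; H] holding=E  ← match
         pickup(H) → towers=[A/D; B; C; E; F; G] holding=H
         pickup(B) → towers=[A/D; C; E; F; G; H] holding=B
         pickup(F) → towers=[A/D; B; C; E; G; H] holding=F
     unstack(D, A) → towers=[A; B; C; E; F; G; H] holding=D
         pickup(C) → towers=[A/D; B; E; F; G; H] holding=C

pickup(E)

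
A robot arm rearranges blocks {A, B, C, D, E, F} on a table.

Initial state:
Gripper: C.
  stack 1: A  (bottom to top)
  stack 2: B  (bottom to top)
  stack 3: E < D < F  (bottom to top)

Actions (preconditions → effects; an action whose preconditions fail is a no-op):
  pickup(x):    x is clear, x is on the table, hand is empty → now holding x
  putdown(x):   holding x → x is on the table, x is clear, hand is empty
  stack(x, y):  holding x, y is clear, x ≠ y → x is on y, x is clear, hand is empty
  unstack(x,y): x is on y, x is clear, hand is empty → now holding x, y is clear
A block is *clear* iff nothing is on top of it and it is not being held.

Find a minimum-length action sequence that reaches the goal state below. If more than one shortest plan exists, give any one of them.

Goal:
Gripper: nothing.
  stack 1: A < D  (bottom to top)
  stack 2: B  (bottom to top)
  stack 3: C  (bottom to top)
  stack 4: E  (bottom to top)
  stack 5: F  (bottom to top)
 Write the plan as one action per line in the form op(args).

putdown(C)
unstack(F, D)
putdown(F)
unstack(D, E)
stack(D, A)

step 1 (putdown(C)): towers=[A; B; C; E/D/F] holding=-
step 2 (unstack(F, D)): towers=[A; B; C; E/D] holding=F
step 3 (putdown(F)): towers=[A; B; C; E/D; F] holding=-
step 4 (unstack(D, E)): towers=[A; B; C; E; F] holding=D
step 5 (stack(D, A)): towers=[A/D; B; C; E; F] holding=-
goal check: towers=[A/D; B; C; E; F] holding=- — reached (length 5, optimal by BFS)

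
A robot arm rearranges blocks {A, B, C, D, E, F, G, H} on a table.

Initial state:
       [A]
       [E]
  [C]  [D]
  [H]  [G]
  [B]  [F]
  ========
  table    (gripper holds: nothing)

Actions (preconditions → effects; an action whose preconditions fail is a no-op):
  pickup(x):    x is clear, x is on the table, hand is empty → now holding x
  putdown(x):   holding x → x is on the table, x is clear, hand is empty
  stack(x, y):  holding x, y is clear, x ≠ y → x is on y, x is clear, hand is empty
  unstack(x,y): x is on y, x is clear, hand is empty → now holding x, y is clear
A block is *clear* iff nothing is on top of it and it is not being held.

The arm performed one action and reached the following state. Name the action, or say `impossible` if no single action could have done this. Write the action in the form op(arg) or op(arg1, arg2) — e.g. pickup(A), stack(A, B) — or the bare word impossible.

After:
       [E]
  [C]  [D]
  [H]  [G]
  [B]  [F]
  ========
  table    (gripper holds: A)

unstack(A, E)

target: towers=[B/H/C; F/G/D/E] holding=A
     unstack(A, E) → towers=[B/H/C; F/G/D/E] holding=A  ← match
     unstack(C, H) → towers=[B/H; F/G/D/E/A] holding=C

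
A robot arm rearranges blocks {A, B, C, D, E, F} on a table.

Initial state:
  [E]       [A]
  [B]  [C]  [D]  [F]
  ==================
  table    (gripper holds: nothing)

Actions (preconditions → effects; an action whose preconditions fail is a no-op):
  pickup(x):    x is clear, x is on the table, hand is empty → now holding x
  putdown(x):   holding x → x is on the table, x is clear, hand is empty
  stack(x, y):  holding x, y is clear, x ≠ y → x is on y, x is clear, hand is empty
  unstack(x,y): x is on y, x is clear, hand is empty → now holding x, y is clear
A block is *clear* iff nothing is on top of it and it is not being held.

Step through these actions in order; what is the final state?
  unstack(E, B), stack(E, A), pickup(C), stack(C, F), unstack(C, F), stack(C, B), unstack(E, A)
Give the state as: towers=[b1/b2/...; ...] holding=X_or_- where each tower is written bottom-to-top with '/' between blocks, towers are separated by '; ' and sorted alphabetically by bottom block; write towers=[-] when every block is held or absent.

towers=[B/C; D/A; F] holding=E

step 1 (unstack(E, B)): towers=[B; C; D/A; F] holding=E
step 2 (stack(E, A)): towers=[B; C; D/A/E; F] holding=-
step 3 (pickup(C)): towers=[B; D/A/E; F] holding=C
step 4 (stack(C, F)): towers=[B; D/A/E; F/C] holding=-
step 5 (unstack(C, F)): towers=[B; D/A/E; F] holding=C
step 6 (stack(C, B)): towers=[B/C; D/A/E; F] holding=-
step 7 (unstack(E, A)): towers=[B/C; D/A; F] holding=E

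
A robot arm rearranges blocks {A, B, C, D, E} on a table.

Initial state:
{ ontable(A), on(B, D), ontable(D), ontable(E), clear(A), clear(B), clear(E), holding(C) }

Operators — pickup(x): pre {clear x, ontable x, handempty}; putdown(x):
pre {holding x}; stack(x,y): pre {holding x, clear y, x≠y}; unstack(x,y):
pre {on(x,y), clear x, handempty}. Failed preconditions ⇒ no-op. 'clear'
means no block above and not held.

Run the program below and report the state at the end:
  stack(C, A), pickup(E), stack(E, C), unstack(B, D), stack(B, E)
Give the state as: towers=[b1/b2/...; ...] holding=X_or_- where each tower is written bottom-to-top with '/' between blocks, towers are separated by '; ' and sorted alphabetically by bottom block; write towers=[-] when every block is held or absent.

step 1 (stack(C, A)): towers=[A/C; D/B; E] holding=-
step 2 (pickup(E)): towers=[A/C; D/B] holding=E
step 3 (stack(E, C)): towers=[A/C/E; D/B] holding=-
step 4 (unstack(B, D)): towers=[A/C/E; D] holding=B
step 5 (stack(B, E)): towers=[A/C/E/B; D] holding=-

towers=[A/C/E/B; D] holding=-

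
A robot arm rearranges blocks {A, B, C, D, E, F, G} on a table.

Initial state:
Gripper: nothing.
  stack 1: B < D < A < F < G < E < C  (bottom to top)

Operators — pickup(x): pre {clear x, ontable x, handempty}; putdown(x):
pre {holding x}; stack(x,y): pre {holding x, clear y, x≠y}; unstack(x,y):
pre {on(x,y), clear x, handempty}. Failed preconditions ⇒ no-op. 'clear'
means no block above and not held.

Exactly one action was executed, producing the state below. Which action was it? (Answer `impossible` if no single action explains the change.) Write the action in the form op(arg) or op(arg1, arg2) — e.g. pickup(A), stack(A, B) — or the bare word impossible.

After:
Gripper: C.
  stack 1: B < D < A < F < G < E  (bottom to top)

unstack(C, E)

target: towers=[B/D/A/F/G/E] holding=C
     unstack(C, E) → towers=[B/D/A/F/G/E] holding=C  ← match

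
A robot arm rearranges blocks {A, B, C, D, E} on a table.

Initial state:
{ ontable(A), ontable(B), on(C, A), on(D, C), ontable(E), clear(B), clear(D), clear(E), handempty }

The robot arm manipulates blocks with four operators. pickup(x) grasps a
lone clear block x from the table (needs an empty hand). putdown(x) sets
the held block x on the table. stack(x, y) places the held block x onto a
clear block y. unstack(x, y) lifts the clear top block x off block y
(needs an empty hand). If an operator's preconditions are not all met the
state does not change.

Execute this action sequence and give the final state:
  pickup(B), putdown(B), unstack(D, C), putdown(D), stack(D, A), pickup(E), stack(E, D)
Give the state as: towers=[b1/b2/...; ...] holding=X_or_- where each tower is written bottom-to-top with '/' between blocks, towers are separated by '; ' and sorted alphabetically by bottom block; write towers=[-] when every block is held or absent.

towers=[A/C; B; D/E] holding=-

step 1 (pickup(B)): towers=[A/C/D; E] holding=B
step 2 (putdown(B)): towers=[A/C/D; B; E] holding=-
step 3 (unstack(D, C)): towers=[A/C; B; E] holding=D
step 4 (putdown(D)): towers=[A/C; B; D; E] holding=-
step 5 (stack(D, A)) [no-op]: towers=[A/C; B; D; E] holding=-
step 6 (pickup(E)): towers=[A/C; B; D] holding=E
step 7 (stack(E, D)): towers=[A/C; B; D/E] holding=-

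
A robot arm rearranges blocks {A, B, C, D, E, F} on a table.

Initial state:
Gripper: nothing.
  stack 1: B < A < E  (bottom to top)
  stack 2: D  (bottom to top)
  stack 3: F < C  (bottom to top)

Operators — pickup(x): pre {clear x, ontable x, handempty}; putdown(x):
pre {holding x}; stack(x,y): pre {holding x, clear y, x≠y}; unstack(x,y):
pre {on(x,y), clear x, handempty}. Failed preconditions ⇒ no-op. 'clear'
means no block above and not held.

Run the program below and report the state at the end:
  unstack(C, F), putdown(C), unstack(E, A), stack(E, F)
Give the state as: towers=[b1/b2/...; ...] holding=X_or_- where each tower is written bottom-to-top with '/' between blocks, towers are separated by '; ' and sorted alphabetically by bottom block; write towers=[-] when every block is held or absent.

towers=[B/A; C; D; F/E] holding=-

step 1 (unstack(C, F)): towers=[B/A/E; D; F] holding=C
step 2 (putdown(C)): towers=[B/A/E; C; D; F] holding=-
step 3 (unstack(E, A)): towers=[B/A; C; D; F] holding=E
step 4 (stack(E, F)): towers=[B/A; C; D; F/E] holding=-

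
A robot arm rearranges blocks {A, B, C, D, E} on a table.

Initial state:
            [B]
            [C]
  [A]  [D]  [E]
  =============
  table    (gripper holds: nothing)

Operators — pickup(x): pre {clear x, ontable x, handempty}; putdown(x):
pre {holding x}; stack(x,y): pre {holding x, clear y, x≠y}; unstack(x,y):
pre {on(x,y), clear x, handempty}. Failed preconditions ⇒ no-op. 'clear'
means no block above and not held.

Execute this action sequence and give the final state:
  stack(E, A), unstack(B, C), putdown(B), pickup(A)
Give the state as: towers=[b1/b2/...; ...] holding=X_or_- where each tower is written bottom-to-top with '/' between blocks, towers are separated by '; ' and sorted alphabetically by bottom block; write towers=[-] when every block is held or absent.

towers=[B; D; E/C] holding=A

step 1 (stack(E, A)) [no-op]: towers=[A; D; E/C/B] holding=-
step 2 (unstack(B, C)): towers=[A; D; E/C] holding=B
step 3 (putdown(B)): towers=[A; B; D; E/C] holding=-
step 4 (pickup(A)): towers=[B; D; E/C] holding=A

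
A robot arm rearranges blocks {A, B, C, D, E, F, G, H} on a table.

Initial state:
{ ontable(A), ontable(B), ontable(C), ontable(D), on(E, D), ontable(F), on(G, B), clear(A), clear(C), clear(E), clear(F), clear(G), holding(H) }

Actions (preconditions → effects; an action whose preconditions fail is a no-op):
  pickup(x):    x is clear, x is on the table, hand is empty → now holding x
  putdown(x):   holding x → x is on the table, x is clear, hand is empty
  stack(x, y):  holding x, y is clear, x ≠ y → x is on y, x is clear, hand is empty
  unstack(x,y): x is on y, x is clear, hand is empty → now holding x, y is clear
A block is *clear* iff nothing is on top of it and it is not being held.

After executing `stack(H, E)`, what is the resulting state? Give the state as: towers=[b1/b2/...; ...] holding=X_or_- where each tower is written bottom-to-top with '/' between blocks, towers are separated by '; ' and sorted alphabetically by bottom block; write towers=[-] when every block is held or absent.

before: towers=[A; B/G; C; D/E; F] holding=H
pre[stack(H, E)]: holding(H) ✓, clear(E) ✓, H≠E ✓
all met → apply stack(H, E)
after:  towers=[A; B/G; C; D/E/H; F] holding=-

towers=[A; B/G; C; D/E/H; F] holding=-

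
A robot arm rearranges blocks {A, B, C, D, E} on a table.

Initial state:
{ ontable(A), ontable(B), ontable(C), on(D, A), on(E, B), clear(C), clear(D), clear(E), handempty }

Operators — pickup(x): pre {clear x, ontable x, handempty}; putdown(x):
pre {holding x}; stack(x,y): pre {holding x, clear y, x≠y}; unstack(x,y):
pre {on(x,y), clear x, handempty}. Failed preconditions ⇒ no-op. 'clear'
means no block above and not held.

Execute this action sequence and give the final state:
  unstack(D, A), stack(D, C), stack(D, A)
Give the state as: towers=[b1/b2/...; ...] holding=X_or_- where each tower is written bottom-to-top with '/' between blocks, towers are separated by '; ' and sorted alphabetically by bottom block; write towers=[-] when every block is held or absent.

step 1 (unstack(D, A)): towers=[A; B/E; C] holding=D
step 2 (stack(D, C)): towers=[A; B/E; C/D] holding=-
step 3 (stack(D, A)) [no-op]: towers=[A; B/E; C/D] holding=-

towers=[A; B/E; C/D] holding=-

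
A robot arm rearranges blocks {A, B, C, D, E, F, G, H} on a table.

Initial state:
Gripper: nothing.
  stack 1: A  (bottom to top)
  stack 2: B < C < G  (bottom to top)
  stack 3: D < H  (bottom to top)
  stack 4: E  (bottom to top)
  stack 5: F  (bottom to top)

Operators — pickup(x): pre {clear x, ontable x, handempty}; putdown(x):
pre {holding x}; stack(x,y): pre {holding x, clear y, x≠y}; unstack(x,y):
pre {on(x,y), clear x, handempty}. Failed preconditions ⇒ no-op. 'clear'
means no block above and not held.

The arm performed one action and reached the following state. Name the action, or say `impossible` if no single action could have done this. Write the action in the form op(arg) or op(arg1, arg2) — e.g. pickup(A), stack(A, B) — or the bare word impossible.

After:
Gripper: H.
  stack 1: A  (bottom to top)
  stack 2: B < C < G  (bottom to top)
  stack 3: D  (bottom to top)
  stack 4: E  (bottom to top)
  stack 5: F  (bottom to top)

unstack(H, D)

target: towers=[A; B/C/G; D; E; F] holding=H
     unstack(G, C) → towers=[A; B/C; D/H; E; F] holding=G
         pickup(A) → towers=[B/C/G; D/H; E; F] holding=A
         pickup(E) → towers=[A; B/C/G; D/H; F] holding=E
     unstack(H, D) → towers=[A; B/C/G; D; E; F] holding=H  ← match
         pickup(F) → towers=[A; B/C/G; D/H; E] holding=F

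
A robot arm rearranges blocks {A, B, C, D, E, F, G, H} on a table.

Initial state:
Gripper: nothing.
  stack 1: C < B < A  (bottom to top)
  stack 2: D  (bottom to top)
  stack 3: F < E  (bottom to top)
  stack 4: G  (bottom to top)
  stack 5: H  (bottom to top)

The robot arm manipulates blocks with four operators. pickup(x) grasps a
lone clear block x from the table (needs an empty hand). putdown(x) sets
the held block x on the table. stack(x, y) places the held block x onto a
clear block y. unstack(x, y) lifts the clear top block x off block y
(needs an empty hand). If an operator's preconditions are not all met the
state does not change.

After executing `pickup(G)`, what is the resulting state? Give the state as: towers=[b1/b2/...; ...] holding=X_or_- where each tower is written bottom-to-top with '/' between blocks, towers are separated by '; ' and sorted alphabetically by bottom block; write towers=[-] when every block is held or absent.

towers=[C/B/A; D; F/E; H] holding=G

before: towers=[C/B/A; D; F/E; G; H] holding=-
pre[pickup(G)]: clear(G) yes, ontable(G) yes, handempty yes
all met → apply pickup(G)
after:  towers=[C/B/A; D; F/E; H] holding=G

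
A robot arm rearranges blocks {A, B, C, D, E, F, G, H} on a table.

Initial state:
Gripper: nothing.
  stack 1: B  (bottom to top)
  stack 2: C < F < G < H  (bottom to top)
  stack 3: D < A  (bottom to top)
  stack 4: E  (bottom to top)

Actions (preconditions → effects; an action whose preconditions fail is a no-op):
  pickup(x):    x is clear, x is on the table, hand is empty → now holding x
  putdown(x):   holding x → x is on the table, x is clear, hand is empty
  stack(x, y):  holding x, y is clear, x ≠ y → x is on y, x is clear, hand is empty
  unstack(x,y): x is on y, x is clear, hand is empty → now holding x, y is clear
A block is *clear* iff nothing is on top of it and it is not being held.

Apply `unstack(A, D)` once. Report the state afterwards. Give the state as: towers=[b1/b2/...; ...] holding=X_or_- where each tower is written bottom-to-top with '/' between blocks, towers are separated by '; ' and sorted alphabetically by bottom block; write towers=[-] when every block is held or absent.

before: towers=[B; C/F/G/H; D/A; E] holding=-
pre[unstack(A, D)]: on(A,D) yes, clear(A) yes, handempty yes
all met → apply unstack(A, D)
after:  towers=[B; C/F/G/H; D; E] holding=A

towers=[B; C/F/G/H; D; E] holding=A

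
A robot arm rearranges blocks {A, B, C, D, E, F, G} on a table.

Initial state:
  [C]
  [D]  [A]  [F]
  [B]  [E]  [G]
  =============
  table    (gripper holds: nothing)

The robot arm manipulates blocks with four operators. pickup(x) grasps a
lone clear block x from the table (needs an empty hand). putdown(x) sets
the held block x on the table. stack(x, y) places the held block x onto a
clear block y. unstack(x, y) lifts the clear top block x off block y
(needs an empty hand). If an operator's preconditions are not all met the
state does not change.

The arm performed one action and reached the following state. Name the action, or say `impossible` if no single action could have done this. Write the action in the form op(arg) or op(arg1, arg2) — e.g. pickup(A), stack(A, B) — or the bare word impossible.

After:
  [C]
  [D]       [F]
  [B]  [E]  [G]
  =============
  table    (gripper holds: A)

unstack(A, E)

target: towers=[B/D/C; E; G/F] holding=A
     unstack(F, G) → towers=[B/D/C; E/A; G] holding=F
     unstack(A, E) → towers=[B/D/C; E; G/F] holding=A  ← match
     unstack(C, D) → towers=[B/D; E/A; G/F] holding=C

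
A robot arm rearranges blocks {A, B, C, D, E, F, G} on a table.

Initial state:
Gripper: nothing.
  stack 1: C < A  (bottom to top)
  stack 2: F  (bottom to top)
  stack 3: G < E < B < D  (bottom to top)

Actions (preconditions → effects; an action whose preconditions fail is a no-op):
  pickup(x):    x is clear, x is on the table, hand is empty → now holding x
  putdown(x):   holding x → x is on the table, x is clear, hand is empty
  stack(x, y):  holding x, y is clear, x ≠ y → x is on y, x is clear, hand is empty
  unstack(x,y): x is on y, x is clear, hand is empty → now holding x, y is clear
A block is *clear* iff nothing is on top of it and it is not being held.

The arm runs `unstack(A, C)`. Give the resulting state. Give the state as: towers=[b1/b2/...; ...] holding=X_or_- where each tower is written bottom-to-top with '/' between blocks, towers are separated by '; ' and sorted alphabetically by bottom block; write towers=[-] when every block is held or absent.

before: towers=[C/A; F; G/E/B/D] holding=-
pre[unstack(A, C)]: on(A,C) ✓, clear(A) ✓, handempty ✓
all met → apply unstack(A, C)
after:  towers=[C; F; G/E/B/D] holding=A

towers=[C; F; G/E/B/D] holding=A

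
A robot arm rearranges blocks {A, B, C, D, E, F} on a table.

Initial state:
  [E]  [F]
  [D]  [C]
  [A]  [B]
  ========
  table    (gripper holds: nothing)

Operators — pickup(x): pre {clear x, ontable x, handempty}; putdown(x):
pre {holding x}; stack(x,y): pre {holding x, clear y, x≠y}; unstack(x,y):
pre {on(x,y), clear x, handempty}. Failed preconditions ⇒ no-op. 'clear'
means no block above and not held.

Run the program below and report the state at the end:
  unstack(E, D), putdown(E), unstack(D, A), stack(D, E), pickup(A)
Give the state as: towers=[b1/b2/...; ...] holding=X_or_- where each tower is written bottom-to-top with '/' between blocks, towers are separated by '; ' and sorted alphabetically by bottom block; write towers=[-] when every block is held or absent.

towers=[B/C/F; E/D] holding=A

step 1 (unstack(E, D)): towers=[A/D; B/C/F] holding=E
step 2 (putdown(E)): towers=[A/D; B/C/F; E] holding=-
step 3 (unstack(D, A)): towers=[A; B/C/F; E] holding=D
step 4 (stack(D, E)): towers=[A; B/C/F; E/D] holding=-
step 5 (pickup(A)): towers=[B/C/F; E/D] holding=A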